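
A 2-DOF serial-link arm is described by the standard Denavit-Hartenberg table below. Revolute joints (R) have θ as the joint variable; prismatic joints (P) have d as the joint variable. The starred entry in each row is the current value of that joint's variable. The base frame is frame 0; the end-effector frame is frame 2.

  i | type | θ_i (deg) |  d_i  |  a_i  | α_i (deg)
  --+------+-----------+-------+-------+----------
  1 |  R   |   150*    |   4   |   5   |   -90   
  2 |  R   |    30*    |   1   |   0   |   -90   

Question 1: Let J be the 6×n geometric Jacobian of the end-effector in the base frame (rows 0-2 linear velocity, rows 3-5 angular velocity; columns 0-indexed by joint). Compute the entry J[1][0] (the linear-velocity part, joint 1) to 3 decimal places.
axis z_0 = ẑ; lever o_n−o_0 = (-4.8301,1.6340,4.0000)
cross product → J_v[:, 0] = (-1.6340,-4.8301,0.0000)
J_ω[:, 0] = z_0
entry J[1][0] = -4.8301

-4.830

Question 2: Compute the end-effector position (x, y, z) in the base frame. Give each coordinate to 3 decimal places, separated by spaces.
after link 1: o_1 = (-4.3301, 2.5000, 4.0000)
after link 2: o_2 = (-4.8301, 1.6340, 4.0000)

-4.830 1.634 4.000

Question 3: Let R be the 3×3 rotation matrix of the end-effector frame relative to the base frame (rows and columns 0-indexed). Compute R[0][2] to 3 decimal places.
End-effector z-axis (col 2 of R) = (0.4330,-0.2500,-0.8660)
R[0][2] = 0.4330

0.433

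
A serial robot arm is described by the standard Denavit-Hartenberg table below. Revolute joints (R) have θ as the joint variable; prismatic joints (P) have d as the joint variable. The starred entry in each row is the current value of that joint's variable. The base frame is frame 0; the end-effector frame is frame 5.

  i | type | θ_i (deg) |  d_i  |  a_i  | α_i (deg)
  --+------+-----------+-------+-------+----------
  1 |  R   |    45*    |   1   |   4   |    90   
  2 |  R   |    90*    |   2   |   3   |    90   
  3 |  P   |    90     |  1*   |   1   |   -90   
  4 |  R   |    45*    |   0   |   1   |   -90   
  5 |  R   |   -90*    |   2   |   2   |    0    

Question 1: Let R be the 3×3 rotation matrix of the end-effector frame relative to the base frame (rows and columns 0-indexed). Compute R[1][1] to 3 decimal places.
-1.000

End-effector y-axis (col 1 of R) = (-0.0000,-1.0000,0.0000)
R[1][1] = -1.0000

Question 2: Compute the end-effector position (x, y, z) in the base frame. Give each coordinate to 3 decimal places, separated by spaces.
3.657 0.414 2.000

after link 1: o_1 = (2.8284, 2.8284, 1.0000)
after link 2: o_2 = (4.2426, 1.4142, 4.0000)
after link 3: o_3 = (5.6569, 1.4142, 4.0000)
after link 4: o_4 = (5.6569, 0.4142, 4.0000)
after link 5: o_5 = (3.6569, 0.4142, 2.0000)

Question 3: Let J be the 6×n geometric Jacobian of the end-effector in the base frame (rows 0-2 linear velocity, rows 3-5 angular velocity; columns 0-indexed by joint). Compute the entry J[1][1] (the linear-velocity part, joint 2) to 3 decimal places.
-0.707

axis z_1 = (0.7071,-0.7071,0.0000); lever o_n−o_1 = (0.8284,-2.4142,1.0000)
cross product → J_v[:, 1] = (-0.7071,-0.7071,-1.1213)
J_ω[:, 1] = z_1
entry J[1][1] = -0.7071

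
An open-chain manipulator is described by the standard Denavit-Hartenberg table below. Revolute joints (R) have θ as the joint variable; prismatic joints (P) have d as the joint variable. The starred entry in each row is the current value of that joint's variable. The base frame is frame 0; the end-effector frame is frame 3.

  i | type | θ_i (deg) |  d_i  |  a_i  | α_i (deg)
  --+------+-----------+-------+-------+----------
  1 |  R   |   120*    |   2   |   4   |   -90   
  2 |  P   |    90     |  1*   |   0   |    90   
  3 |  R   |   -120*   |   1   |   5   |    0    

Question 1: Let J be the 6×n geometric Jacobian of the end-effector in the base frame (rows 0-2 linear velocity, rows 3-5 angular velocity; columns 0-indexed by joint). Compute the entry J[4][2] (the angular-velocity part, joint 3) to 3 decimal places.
axis z_2 = (-0.5000,0.8660,0.0000); lever o_n−o_2 = (3.2500,3.0311,2.5000)
cross product → J_v[:, 2] = (2.1651,1.2500,-4.3301)
J_ω[:, 2] = z_2
entry J[4][2] = 0.8660

0.866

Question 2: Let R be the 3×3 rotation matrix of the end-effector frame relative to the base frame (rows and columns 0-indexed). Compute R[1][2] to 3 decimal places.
0.866

End-effector z-axis (col 2 of R) = (-0.5000,0.8660,0.0000)
R[1][2] = 0.8660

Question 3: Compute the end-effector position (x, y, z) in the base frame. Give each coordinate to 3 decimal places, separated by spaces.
0.384 5.995 4.500

after link 1: o_1 = (-2.0000, 3.4641, 2.0000)
after link 2: o_2 = (-2.8660, 2.9641, 2.0000)
after link 3: o_3 = (0.3840, 5.9952, 4.5000)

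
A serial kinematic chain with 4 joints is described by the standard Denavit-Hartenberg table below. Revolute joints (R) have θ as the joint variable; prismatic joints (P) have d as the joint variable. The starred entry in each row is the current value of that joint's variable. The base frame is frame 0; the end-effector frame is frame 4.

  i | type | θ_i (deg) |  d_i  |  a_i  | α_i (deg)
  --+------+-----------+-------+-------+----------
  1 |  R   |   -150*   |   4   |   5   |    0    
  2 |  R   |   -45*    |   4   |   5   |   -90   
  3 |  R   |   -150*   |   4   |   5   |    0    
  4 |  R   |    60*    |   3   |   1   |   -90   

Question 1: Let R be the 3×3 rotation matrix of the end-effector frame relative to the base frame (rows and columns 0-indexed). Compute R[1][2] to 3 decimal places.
End-effector z-axis (col 2 of R) = (-0.9659,0.2588,0.0000)
R[1][2] = 0.2588

0.259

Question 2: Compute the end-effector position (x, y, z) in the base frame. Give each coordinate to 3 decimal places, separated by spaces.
after link 1: o_1 = (-4.3301, -2.5000, 4.0000)
after link 2: o_2 = (-9.1598, -1.2059, 8.0000)
after link 3: o_3 = (-6.0125, -6.1903, 10.5000)
after link 4: o_4 = (-6.7889, -9.0881, 11.5000)

-6.789 -9.088 11.500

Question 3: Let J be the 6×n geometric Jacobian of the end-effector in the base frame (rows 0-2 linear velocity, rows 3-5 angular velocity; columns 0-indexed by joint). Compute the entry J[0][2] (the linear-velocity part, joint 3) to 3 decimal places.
axis z_2 = (-0.2588,-0.9659,0.0000); lever o_n−o_2 = (2.3708,-7.8822,3.5000)
cross product → J_v[:, 2] = (-3.3807,0.9059,4.3301)
J_ω[:, 2] = z_2
entry J[0][2] = -3.3807

-3.381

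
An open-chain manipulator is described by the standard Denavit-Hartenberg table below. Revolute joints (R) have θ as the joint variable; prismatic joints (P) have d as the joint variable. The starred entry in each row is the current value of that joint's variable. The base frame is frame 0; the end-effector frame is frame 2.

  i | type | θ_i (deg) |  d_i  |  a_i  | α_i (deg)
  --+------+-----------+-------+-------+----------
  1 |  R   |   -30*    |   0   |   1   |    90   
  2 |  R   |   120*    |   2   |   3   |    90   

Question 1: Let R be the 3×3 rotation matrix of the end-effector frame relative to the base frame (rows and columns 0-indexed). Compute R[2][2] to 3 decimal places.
End-effector z-axis (col 2 of R) = (0.7500,-0.4330,0.5000)
R[2][2] = 0.5000

0.500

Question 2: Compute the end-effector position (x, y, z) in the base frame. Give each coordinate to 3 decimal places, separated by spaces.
after link 1: o_1 = (0.8660, -0.5000, 0.0000)
after link 2: o_2 = (-1.4330, -1.4821, 2.5981)

-1.433 -1.482 2.598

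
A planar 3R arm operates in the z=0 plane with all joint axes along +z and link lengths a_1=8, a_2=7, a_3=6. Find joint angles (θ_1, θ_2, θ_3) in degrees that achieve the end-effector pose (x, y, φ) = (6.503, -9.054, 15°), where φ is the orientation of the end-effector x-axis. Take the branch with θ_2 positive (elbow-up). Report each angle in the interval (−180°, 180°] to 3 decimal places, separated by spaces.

-127.369 89.996 52.372

wrist centre = target − a_3·(cos φ, sin φ) = (0.7074, -10.6069)
cos θ_2 = (113.0071−8²−7²)/(2·8·7) = 0.0001; θ_2 = 89.9964° (elbow-up)
β = atan2(-10.6069,0.7074) = -86.1842°; ψ = atan2(7.0000,8.0004) = 41.1843°
θ_1 = β − ψ = -127.3686°
θ_3 = φ − θ_1 − θ_2 = 52.3722° (wrapped to (-180°,180°])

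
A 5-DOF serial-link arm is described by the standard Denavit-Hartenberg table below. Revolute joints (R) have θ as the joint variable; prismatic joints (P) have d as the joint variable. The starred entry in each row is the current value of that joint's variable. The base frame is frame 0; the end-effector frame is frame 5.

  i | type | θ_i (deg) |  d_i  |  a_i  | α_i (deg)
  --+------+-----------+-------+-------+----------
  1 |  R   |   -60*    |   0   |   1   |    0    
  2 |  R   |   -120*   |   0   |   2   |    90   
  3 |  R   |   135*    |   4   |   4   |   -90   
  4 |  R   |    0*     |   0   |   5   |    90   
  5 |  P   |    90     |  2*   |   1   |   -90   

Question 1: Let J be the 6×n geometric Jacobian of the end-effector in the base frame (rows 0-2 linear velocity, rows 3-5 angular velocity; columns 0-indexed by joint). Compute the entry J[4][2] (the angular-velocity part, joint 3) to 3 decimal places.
1.000

axis z_2 = (-0.0000,1.0000,0.0000); lever o_n−o_2 = (7.0711,6.0000,5.6569)
cross product → J_v[:, 2] = (5.6569,0.0000,-7.0711)
J_ω[:, 2] = z_2
entry J[4][2] = 1.0000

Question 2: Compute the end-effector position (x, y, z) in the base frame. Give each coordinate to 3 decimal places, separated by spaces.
after link 1: o_1 = (0.5000, -0.8660, 0.0000)
after link 2: o_2 = (-1.5000, -0.8660, 0.0000)
after link 3: o_3 = (1.3284, 3.1340, 2.8284)
after link 4: o_4 = (4.8640, 3.1340, 6.3640)
after link 5: o_5 = (5.5711, 5.1340, 5.6569)

5.571 5.134 5.657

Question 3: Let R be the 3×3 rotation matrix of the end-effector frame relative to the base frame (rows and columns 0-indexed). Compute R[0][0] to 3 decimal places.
0.707

End-effector x-axis (col 0 of R) = (0.7071,0.0000,-0.7071)
R[0][0] = 0.7071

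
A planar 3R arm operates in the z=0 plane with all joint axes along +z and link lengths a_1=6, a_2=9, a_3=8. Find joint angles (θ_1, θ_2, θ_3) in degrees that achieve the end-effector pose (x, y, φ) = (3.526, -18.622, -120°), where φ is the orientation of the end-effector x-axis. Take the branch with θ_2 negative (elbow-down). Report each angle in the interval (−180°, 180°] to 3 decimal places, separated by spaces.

-30.008 -44.986 -45.006

wrist centre = target − a_3·(cos φ, sin φ) = (7.5260, -11.6938)
cos θ_2 = (193.3856−6²−9²)/(2·6·9) = 0.7073; θ_2 = -44.9865° (elbow-down)
β = atan2(-11.6938,7.5260) = -57.2351°; ψ = atan2(-6.3625,12.3655) = -27.2274°
θ_1 = β − ψ = -30.0077°
θ_3 = φ − θ_1 − θ_2 = -45.0058° (wrapped to (-180°,180°])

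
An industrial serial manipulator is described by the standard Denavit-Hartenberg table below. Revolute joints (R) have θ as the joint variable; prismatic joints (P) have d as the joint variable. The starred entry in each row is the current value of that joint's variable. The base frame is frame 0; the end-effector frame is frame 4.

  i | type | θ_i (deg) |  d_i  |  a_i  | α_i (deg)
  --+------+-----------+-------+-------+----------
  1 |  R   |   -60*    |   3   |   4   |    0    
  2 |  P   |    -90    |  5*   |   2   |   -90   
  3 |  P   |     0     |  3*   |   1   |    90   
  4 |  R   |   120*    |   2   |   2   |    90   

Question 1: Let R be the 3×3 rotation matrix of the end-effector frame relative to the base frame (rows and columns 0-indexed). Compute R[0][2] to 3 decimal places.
End-effector z-axis (col 2 of R) = (-0.5000,-0.8660,0.0000)
R[0][2] = -0.5000

-0.500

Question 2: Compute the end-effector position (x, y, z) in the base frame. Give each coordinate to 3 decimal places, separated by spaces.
2.634 -8.562 10.000

after link 1: o_1 = (2.0000, -3.4641, 3.0000)
after link 2: o_2 = (0.2679, -4.4641, 8.0000)
after link 3: o_3 = (0.9019, -7.5622, 8.0000)
after link 4: o_4 = (2.6340, -8.5622, 10.0000)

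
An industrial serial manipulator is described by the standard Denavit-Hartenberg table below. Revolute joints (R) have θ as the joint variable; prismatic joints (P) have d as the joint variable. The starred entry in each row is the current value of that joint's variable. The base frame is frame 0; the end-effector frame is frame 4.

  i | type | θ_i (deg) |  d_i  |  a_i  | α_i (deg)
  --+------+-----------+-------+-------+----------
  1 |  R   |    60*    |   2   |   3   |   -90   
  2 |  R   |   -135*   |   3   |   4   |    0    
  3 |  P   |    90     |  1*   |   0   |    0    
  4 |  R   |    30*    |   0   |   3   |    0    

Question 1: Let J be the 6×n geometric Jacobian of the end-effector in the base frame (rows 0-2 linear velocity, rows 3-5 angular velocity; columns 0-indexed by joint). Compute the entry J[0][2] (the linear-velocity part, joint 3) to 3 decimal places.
prismatic axis z_2 = (-0.8660,0.5000,0.0000)
J_v[:, 2] = z_2; J_ω[:, 2] = (0,0,0)
entry J[0][2] = -0.8660

-0.866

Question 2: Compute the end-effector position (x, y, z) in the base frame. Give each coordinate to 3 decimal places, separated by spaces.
-1.929 4.658 5.605

after link 1: o_1 = (1.5000, 2.5981, 2.0000)
after link 2: o_2 = (-2.5123, 1.6486, 4.8284)
after link 3: o_3 = (-3.3783, 2.1486, 4.8284)
after link 4: o_4 = (-1.9294, 4.6581, 5.6049)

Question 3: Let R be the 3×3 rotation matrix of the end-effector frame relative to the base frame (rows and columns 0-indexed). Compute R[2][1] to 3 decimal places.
-0.966

End-effector y-axis (col 1 of R) = (0.1294,0.2241,-0.9659)
R[2][1] = -0.9659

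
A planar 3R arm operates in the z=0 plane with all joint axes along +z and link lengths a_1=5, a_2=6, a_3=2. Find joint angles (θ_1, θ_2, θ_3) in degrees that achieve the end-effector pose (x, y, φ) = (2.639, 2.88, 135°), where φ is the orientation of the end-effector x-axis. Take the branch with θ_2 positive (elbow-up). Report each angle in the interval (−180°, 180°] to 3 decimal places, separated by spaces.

-59.993 134.995 59.998

wrist centre = target − a_3·(cos φ, sin φ) = (4.0532, 1.4658)
cos θ_2 = (18.5771−5²−6²)/(2·5·6) = -0.7070; θ_2 = 134.9953° (elbow-up)
β = atan2(1.4658,4.0532) = 19.8818°; ψ = atan2(4.2430,0.7577) = 79.8749°
θ_1 = β − ψ = -59.9931°
θ_3 = φ − θ_1 − θ_2 = 59.9978° (wrapped to (-180°,180°])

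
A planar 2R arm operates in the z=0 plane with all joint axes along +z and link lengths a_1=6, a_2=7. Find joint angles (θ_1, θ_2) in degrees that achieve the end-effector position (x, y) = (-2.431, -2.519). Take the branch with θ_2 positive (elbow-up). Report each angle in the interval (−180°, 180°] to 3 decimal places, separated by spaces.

135.002 149.998

cos θ_2 = (12.2551−6²−7²)/(2·6·7) = -0.8660; θ_2 = 149.9983° (elbow-up)
β = atan2(-2.5190,-2.4310) = -133.9815°; ψ = atan2(3.5002,-0.0621) = 91.0160°
θ_1 = β − ψ = -224.9975°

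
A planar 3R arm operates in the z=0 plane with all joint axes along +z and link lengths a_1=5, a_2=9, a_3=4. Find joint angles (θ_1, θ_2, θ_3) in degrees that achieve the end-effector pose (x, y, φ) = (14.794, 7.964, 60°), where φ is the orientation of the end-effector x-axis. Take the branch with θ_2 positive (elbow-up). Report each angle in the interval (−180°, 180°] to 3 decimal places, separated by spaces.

-0.006 30.009 29.997

wrist centre = target − a_3·(cos φ, sin φ) = (12.7940, 4.4999)
cos θ_2 = (183.9355−5²−9²)/(2·5·9) = 0.8660; θ_2 = 30.0086° (elbow-up)
β = atan2(4.4999,12.7940) = 19.3778°; ψ = atan2(4.5012,12.7936) = 19.3835°
θ_1 = β − ψ = -0.0057°
θ_3 = φ − θ_1 − θ_2 = 29.9971° (wrapped to (-180°,180°])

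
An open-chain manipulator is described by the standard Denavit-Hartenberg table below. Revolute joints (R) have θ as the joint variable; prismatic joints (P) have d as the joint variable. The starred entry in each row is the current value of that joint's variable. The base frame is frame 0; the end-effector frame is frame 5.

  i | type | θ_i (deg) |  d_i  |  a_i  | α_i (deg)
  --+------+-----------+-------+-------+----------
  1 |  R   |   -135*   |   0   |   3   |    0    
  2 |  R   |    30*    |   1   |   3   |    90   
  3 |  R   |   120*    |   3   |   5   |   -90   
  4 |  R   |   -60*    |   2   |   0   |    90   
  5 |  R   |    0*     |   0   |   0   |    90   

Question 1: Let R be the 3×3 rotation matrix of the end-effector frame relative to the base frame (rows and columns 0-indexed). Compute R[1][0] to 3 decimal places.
End-effector x-axis (col 0 of R) = (-0.7718,0.4656,0.4330)
R[1][0] = 0.4656

0.466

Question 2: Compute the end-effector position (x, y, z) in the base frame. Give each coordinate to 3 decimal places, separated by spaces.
after link 1: o_1 = (-2.1213, -2.1213, 0.0000)
after link 2: o_2 = (-2.8978, -5.0191, 1.0000)
after link 3: o_3 = (-5.1485, -1.8278, 5.3301)
after link 4: o_4 = (-4.7002, -0.1548, 4.3301)
after link 5: o_5 = (-4.7002, -0.1548, 4.3301)

-4.700 -0.155 4.330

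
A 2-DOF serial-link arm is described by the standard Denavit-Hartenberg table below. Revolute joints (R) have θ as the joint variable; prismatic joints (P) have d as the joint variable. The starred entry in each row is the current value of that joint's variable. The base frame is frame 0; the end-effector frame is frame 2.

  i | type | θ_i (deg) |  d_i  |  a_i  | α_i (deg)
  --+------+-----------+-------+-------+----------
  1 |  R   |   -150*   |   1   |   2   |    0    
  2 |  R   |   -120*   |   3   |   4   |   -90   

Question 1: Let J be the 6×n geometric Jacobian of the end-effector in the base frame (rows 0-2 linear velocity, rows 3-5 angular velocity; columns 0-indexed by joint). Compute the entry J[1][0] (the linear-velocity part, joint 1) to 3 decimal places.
-1.732

axis z_0 = ẑ; lever o_n−o_0 = (-1.7321,3.0000,4.0000)
cross product → J_v[:, 0] = (-3.0000,-1.7321,0.0000)
J_ω[:, 0] = z_0
entry J[1][0] = -1.7321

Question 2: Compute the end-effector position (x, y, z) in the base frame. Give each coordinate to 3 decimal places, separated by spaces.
after link 1: o_1 = (-1.7321, -1.0000, 1.0000)
after link 2: o_2 = (-1.7321, 3.0000, 4.0000)

-1.732 3.000 4.000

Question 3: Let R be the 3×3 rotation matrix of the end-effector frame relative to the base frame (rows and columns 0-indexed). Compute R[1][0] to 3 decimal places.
1.000

End-effector x-axis (col 0 of R) = (-0.0000,1.0000,0.0000)
R[1][0] = 1.0000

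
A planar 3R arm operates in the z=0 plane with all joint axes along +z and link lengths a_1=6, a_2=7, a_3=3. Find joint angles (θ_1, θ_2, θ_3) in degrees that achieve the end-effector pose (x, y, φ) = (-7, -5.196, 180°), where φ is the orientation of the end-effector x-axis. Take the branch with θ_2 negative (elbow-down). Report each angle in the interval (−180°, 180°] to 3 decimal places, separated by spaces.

wrist centre = target − a_3·(cos φ, sin φ) = (-4.0000, -5.1960)
cos θ_2 = (42.9984−6²−7²)/(2·6·7) = -0.5000; θ_2 = -120.0012° (elbow-down)
β = atan2(-5.1960,-4.0000) = -127.5899°; ψ = atan2(-6.0621,2.4999) = -67.5899°
θ_1 = β − ψ = -60.0000°
θ_3 = φ − θ_1 − θ_2 = 0.0012° (wrapped to (-180°,180°])

-60.000 -120.001 0.001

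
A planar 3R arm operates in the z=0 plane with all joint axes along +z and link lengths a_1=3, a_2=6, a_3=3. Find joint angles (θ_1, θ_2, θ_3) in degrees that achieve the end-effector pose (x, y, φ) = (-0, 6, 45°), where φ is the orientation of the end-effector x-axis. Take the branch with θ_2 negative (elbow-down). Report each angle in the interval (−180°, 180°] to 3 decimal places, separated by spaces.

wrist centre = target − a_3·(cos φ, sin φ) = (-2.1213, 3.8787)
cos θ_2 = (19.5442−3²−6²)/(2·3·6) = -0.7071; θ_2 = -135.0000° (elbow-down)
β = atan2(3.8787,-2.1213) = 118.6751°; ψ = atan2(-4.2426,-1.2426) = -106.3249°
θ_1 = β − ψ = 225.0000°
θ_3 = φ − θ_1 − θ_2 = -45.0000° (wrapped to (-180°,180°])

-135.000 -135.000 -45.000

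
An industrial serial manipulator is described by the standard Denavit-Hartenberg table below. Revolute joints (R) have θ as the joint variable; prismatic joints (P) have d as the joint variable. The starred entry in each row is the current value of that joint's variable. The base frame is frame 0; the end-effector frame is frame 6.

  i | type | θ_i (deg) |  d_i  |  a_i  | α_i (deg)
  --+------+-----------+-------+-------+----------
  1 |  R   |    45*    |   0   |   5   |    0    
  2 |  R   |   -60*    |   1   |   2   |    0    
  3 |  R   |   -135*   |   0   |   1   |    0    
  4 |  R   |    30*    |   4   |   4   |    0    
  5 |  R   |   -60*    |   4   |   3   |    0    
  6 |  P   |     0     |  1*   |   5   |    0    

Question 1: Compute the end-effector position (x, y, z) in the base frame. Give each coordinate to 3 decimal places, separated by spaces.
after link 1: o_1 = (3.5355, 3.5355, 0.0000)
after link 2: o_2 = (5.4674, 3.0179, 1.0000)
after link 3: o_3 = (4.6014, 2.5179, 1.0000)
after link 4: o_4 = (2.6014, -0.9462, 5.0000)
after link 5: o_5 = (-0.3986, -0.9462, 9.0000)
after link 6: o_6 = (-5.3986, -0.9462, 10.0000)

-5.399 -0.946 10.000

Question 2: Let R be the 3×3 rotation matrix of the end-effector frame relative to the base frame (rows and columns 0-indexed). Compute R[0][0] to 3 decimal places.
End-effector x-axis (col 0 of R) = (-1.0000,-0.0000,0.0000)
R[0][0] = -1.0000

-1.000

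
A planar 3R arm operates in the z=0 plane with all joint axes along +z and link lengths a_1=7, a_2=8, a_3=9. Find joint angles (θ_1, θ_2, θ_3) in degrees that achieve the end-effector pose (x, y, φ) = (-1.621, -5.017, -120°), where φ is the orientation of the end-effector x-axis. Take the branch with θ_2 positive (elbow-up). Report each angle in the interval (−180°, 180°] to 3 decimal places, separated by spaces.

-45.006 150.004 135.002

wrist centre = target − a_3·(cos φ, sin φ) = (2.8790, 2.7772)
cos θ_2 = (16.0016−7²−8²)/(2·7·8) = -0.8661; θ_2 = 150.0036° (elbow-up)
β = atan2(2.7772,2.8790) = 43.9692°; ψ = atan2(3.9996,0.0715) = 88.9752°
θ_1 = β − ψ = -45.0060°
θ_3 = φ − θ_1 − θ_2 = 135.0024° (wrapped to (-180°,180°])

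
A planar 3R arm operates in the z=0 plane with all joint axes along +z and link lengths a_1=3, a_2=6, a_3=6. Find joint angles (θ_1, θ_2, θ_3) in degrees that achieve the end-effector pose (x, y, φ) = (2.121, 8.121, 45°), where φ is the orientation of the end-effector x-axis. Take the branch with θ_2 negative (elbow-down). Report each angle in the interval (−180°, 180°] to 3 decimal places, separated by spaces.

-134.991 -135.003 -45.006

wrist centre = target − a_3·(cos φ, sin φ) = (-2.1216, 3.8784)
cos θ_2 = (19.5430−3²−6²)/(2·3·6) = -0.7071; θ_2 = -135.0025° (elbow-down)
β = atan2(3.8784,-2.1216) = 118.6807°; ψ = atan2(-4.2425,-1.2428) = -106.3280°
θ_1 = β − ψ = 225.0087°
θ_3 = φ − θ_1 − θ_2 = -45.0061° (wrapped to (-180°,180°])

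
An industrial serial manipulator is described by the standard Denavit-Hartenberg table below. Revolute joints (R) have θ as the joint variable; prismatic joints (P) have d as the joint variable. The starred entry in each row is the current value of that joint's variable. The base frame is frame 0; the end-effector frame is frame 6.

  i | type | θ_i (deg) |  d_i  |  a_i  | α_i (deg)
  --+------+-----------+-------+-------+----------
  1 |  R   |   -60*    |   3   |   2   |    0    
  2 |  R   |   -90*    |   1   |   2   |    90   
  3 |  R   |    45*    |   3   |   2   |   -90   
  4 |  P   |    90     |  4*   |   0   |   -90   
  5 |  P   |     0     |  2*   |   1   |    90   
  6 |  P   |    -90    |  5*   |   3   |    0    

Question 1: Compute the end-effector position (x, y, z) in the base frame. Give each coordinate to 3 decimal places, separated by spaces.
after link 1: o_1 = (1.0000, -1.7321, 3.0000)
after link 2: o_2 = (-0.7321, -2.7321, 4.0000)
after link 3: o_3 = (-3.4568, -0.8411, 5.4142)
after link 4: o_4 = (-1.0073, 0.5731, 8.2426)
after link 5: o_5 = (0.7174, 0.4142, 6.8284)
after link 6: o_6 = (1.9422, 1.1213, 12.4853)

1.942 1.121 12.485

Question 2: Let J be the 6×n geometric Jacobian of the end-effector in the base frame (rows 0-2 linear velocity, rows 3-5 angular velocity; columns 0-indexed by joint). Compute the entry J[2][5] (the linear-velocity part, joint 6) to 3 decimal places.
0.707

prismatic axis z_5 = (0.6124,0.3536,0.7071)
J_v[:, 5] = z_5; J_ω[:, 5] = (0,0,0)
entry J[2][5] = 0.7071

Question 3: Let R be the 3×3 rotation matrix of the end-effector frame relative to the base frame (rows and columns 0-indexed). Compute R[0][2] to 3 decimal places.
0.612

End-effector z-axis (col 2 of R) = (0.6124,0.3536,0.7071)
R[0][2] = 0.6124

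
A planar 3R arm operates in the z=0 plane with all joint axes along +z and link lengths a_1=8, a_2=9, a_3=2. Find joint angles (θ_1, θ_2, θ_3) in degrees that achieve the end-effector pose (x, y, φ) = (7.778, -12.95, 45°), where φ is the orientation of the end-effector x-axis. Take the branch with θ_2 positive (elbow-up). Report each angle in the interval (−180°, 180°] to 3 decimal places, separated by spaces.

-89.999 44.997 90.002

wrist centre = target − a_3·(cos φ, sin φ) = (6.3638, -14.3642)
cos θ_2 = (246.8284−8²−9²)/(2·8·9) = 0.7071; θ_2 = 44.9972° (elbow-up)
β = atan2(-14.3642,6.3638) = -66.1052°; ψ = atan2(6.3636,14.3643) = 23.8943°
θ_1 = β − ψ = -89.9994°
θ_3 = φ − θ_1 − θ_2 = 90.0023° (wrapped to (-180°,180°])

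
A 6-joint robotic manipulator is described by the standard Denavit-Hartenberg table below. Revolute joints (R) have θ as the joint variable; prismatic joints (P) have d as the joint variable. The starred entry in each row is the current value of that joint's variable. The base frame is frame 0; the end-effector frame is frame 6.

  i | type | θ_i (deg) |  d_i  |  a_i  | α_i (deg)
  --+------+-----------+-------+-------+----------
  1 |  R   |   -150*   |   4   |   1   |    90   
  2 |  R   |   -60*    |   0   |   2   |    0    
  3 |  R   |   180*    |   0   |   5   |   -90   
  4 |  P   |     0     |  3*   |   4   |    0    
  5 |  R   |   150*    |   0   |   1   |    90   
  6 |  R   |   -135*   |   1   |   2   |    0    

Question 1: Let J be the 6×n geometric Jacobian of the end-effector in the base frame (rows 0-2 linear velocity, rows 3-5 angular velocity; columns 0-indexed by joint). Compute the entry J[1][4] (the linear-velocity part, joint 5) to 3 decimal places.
-0.908

axis z_4 = (0.7500,0.4330,-0.5000); lever o_n−o_4 = (-0.3594,-0.9683,1.4508)
cross product → J_v[:, 4] = (0.1440,-0.9084,-0.5706)
J_ω[:, 4] = z_4
entry J[1][4] = -0.9084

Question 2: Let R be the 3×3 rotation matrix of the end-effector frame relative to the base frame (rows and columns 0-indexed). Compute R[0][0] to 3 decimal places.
-0.442

End-effector x-axis (col 0 of R) = (-0.4419,0.1531,0.8839)
R[0][0] = -0.4419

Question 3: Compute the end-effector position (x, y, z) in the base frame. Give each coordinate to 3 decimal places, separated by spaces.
after link 1: o_1 = (-0.8660, -0.5000, 4.0000)
after link 2: o_2 = (-1.7321, -1.0000, 2.2679)
after link 3: o_3 = (0.4330, 0.2500, 6.5981)
after link 4: o_4 = (4.4151, 2.5490, 8.5622)
after link 5: o_5 = (4.2901, 1.8995, 7.8122)
after link 6: o_6 = (4.0557, 1.5807, 10.0130)

4.056 1.581 10.013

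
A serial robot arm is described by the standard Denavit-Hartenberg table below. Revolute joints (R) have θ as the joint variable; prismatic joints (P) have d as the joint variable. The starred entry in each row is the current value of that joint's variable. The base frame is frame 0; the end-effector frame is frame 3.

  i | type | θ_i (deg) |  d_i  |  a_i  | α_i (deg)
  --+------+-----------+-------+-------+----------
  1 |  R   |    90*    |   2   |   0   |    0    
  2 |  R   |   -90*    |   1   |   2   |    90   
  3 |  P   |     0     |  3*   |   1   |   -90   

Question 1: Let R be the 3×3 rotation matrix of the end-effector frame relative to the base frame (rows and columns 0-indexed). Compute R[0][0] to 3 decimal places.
End-effector x-axis (col 0 of R) = (1.0000,0.0000,0.0000)
R[0][0] = 1.0000

1.000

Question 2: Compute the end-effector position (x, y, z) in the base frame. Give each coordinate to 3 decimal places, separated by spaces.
3.000 -3.000 3.000

after link 1: o_1 = (0.0000, 0.0000, 2.0000)
after link 2: o_2 = (2.0000, 0.0000, 3.0000)
after link 3: o_3 = (3.0000, -3.0000, 3.0000)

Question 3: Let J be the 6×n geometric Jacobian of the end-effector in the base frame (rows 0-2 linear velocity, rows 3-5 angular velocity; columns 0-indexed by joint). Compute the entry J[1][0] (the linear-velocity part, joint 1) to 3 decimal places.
axis z_0 = ẑ; lever o_n−o_0 = (3.0000,-3.0000,3.0000)
cross product → J_v[:, 0] = (3.0000,3.0000,-0.0000)
J_ω[:, 0] = z_0
entry J[1][0] = 3.0000

3.000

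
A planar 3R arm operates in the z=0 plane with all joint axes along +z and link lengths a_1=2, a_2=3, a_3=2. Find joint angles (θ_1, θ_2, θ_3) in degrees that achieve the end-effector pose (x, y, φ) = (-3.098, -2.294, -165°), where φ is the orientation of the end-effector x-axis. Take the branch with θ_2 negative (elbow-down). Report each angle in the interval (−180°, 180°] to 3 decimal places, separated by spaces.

wrist centre = target − a_3·(cos φ, sin φ) = (-1.1661, -1.7764)
cos θ_2 = (4.5154−2²−3²)/(2·2·3) = -0.7071; θ_2 = -134.9956° (elbow-down)
β = atan2(-1.7764,-1.1661) = -123.2841°; ψ = atan2(-2.1215,-0.1212) = -93.2686°
θ_1 = β − ψ = -30.0155°
θ_3 = φ − θ_1 − θ_2 = 0.0111° (wrapped to (-180°,180°])

-30.016 -134.996 0.011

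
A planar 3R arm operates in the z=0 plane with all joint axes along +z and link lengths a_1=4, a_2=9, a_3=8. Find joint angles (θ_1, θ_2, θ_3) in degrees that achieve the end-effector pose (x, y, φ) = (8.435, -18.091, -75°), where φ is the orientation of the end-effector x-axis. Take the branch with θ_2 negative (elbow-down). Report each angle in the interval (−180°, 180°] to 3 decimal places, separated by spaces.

-26.892 -45.002 -3.106

wrist centre = target − a_3·(cos φ, sin φ) = (6.3644, -10.3636)
cos θ_2 = (147.9103−4²−9²)/(2·4·9) = 0.7071; θ_2 = -45.0016° (elbow-down)
β = atan2(-10.3636,6.3644) = -58.4453°; ψ = atan2(-6.3641,10.3638) = -31.5530°
θ_1 = β − ψ = -26.8922°
θ_3 = φ − θ_1 − θ_2 = -3.1062° (wrapped to (-180°,180°])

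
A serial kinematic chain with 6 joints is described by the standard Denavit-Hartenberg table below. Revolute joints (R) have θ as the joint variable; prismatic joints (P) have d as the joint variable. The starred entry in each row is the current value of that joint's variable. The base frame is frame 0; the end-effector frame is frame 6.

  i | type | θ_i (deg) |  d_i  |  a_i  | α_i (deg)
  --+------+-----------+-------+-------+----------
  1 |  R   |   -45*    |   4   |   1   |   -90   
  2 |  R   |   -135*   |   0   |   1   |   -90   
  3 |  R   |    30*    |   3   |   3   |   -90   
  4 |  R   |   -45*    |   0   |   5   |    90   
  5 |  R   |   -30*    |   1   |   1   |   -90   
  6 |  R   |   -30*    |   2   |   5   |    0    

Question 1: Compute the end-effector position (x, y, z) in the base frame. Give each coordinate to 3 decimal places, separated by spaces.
after link 1: o_1 = (0.7071, -0.7071, 4.0000)
after link 2: o_2 = (0.2071, -0.2071, 4.7071)
after link 3: o_3 = (-0.6526, -1.4687, 8.6655)
after link 4: o_4 = (-1.6658, -2.9556, 13.3306)
after link 5: o_5 = (-0.7503, -3.1916, 14.3824)
after link 6: o_6 = (0.7184, -5.2551, 19.1348)

0.718 -5.255 19.135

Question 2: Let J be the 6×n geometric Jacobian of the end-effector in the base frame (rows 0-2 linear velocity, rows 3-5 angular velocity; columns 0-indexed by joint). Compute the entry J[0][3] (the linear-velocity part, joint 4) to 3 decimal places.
axis z_3 = (-0.3624,-0.8624,-0.3536); lever o_n−o_3 = (1.3710,-3.7863,10.4692)
cross product → J_v[:, 3] = (-10.3670,3.3090,2.5544)
J_ω[:, 3] = z_3
entry J[0][3] = -10.3670

-10.367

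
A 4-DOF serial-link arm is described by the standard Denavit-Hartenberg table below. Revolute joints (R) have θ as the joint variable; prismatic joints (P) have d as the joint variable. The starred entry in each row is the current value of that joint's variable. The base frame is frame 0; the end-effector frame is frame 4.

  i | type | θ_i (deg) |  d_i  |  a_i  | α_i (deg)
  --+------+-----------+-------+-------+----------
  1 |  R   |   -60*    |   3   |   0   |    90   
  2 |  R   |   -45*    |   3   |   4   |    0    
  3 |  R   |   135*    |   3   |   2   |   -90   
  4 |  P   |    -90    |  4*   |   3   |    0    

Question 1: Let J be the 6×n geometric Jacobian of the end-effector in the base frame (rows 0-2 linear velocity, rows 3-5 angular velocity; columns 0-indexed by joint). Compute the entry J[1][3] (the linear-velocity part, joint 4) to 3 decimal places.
0.866

prismatic axis z_3 = (-0.5000,0.8660,0.0000)
J_v[:, 3] = z_3; J_ω[:, 3] = (0,0,0)
entry J[1][3] = 0.8660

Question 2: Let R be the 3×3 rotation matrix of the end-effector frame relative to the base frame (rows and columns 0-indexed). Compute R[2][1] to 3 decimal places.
1.000

End-effector y-axis (col 1 of R) = (0.0000,0.0000,1.0000)
R[2][1] = 1.0000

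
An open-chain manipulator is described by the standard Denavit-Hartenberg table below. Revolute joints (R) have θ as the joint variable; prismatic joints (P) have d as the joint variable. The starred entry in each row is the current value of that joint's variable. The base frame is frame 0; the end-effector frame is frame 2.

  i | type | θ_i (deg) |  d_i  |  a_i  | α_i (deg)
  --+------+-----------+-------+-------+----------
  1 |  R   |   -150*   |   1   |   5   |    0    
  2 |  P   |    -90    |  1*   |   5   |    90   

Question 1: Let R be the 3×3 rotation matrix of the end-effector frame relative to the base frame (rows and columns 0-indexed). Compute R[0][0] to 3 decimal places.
-0.500

End-effector x-axis (col 0 of R) = (-0.5000,0.8660,0.0000)
R[0][0] = -0.5000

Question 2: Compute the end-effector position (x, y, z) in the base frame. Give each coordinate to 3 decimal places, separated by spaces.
-6.830 1.830 2.000

after link 1: o_1 = (-4.3301, -2.5000, 1.0000)
after link 2: o_2 = (-6.8301, 1.8301, 2.0000)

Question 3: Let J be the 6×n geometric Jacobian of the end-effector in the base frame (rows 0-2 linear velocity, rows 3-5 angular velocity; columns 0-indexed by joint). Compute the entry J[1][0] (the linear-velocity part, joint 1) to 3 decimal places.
axis z_0 = ẑ; lever o_n−o_0 = (-6.8301,1.8301,2.0000)
cross product → J_v[:, 0] = (-1.8301,-6.8301,0.0000)
J_ω[:, 0] = z_0
entry J[1][0] = -6.8301

-6.830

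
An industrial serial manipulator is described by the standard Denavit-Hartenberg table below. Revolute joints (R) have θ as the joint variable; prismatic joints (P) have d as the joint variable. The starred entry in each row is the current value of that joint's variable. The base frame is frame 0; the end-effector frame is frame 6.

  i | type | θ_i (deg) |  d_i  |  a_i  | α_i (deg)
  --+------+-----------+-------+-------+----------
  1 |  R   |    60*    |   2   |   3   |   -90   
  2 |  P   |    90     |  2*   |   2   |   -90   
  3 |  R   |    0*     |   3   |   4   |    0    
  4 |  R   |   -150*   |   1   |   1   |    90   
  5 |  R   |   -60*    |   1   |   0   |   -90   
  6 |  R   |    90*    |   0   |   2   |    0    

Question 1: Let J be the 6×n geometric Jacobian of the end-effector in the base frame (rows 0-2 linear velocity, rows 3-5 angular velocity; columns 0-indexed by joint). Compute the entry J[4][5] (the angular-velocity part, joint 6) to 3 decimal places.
axis z_5 = (-0.6250,-0.2165,0.7500); lever o_n−o_5 = (-1.5000,0.8660,-1.0000)
cross product → J_v[:, 5] = (-0.4330,-1.7500,-0.8660)
J_ω[:, 5] = z_5
entry J[4][5] = -0.2165

-0.217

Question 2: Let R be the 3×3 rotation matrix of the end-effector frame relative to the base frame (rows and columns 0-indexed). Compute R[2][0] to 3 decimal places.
-0.500

End-effector x-axis (col 0 of R) = (-0.7500,0.4330,-0.5000)
R[2][0] = -0.5000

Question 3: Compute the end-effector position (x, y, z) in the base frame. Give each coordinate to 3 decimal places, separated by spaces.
after link 1: o_1 = (1.5000, 2.5981, 2.0000)
after link 2: o_2 = (-0.2321, 3.5981, 0.0000)
after link 3: o_3 = (-1.7321, 1.0000, -4.0000)
after link 4: o_4 = (-2.6651, 0.3840, -3.1340)
after link 5: o_5 = (-1.9151, -0.0490, -2.6340)
after link 6: o_6 = (-3.4151, 0.8170, -3.6340)

-3.415 0.817 -3.634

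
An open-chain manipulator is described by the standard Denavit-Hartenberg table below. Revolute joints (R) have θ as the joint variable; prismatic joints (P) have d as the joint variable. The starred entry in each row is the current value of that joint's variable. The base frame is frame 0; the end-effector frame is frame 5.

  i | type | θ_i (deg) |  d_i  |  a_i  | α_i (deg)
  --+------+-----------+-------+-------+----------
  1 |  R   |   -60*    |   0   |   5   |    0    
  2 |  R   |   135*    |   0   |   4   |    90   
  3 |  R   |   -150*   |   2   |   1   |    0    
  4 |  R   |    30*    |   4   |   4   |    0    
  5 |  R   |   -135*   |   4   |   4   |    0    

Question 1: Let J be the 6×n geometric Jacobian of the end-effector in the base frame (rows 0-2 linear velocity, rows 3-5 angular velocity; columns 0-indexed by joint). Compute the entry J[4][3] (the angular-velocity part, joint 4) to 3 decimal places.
-0.259

axis z_3 = (0.9659,-0.2588,0.0000); lever o_n−o_3 = (6.9418,-5.0024,0.3996)
cross product → J_v[:, 3] = (-0.1034,-0.3860,-3.0353)
J_ω[:, 3] = z_3
entry J[4][3] = -0.2588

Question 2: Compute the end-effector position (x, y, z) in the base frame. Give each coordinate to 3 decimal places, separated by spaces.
12.185 -6.823 -0.100

after link 1: o_1 = (2.5000, -4.3301, 0.0000)
after link 2: o_2 = (3.5353, -0.4664, 0.0000)
after link 3: o_3 = (5.2430, -1.8206, -0.5000)
after link 4: o_4 = (8.5890, -4.7877, -3.9641)
after link 5: o_5 = (12.1848, -6.8230, -0.1004)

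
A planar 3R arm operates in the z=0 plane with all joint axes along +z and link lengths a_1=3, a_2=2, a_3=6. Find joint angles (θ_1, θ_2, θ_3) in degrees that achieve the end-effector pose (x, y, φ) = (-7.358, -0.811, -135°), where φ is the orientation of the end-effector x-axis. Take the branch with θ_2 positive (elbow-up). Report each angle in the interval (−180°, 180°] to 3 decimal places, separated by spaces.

wrist centre = target − a_3·(cos φ, sin φ) = (-3.1154, 3.4316)
cos θ_2 = (21.4816−3²−2²)/(2·3·2) = 0.7068; θ_2 = 45.0247° (elbow-up)
β = atan2(3.4316,-3.1154) = 132.2342°; ψ = atan2(1.4148,4.4136) = 17.7738°
θ_1 = β − ψ = 114.4605°
θ_3 = φ − θ_1 − θ_2 = 65.5148° (wrapped to (-180°,180°])

114.460 45.025 65.515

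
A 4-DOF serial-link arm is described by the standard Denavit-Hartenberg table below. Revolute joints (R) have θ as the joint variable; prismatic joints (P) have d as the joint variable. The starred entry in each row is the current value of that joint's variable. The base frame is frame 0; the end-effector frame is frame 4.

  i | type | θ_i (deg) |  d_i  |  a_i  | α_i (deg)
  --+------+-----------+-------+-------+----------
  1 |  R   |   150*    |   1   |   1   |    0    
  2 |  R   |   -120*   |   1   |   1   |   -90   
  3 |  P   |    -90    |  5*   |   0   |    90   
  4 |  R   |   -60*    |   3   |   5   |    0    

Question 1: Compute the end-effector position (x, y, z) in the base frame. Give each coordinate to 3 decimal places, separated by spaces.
after link 1: o_1 = (-0.8660, 0.5000, 1.0000)
after link 2: o_2 = (-0.0000, 1.0000, 2.0000)
after link 3: o_3 = (-2.5000, 5.3301, 2.0000)
after link 4: o_4 = (-2.9330, 0.0801, 4.5000)

-2.933 0.080 4.500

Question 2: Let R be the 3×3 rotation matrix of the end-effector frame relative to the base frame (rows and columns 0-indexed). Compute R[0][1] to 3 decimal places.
-0.250

End-effector y-axis (col 1 of R) = (-0.2500,0.4330,0.8660)
R[0][1] = -0.2500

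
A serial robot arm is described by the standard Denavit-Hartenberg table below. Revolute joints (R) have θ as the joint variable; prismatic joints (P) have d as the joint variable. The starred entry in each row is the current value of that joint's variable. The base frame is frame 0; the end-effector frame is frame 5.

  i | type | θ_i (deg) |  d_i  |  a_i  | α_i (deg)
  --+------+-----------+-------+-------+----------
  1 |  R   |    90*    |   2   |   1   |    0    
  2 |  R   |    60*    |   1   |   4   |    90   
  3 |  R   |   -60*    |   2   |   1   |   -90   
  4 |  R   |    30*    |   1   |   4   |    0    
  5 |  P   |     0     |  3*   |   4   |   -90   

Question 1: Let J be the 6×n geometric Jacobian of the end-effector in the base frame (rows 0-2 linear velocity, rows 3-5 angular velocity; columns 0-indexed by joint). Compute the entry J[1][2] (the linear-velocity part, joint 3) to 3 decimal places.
axis z_2 = (0.5000,0.8660,0.0000); lever o_n−o_2 = (-7.4330,1.9821,-4.8660)
cross product → J_v[:, 2] = (-4.2141,2.4330,7.4282)
J_ω[:, 2] = z_2
entry J[1][2] = 2.4330

2.433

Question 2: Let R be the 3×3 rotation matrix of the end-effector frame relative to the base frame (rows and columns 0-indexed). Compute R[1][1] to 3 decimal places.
End-effector y-axis (col 1 of R) = (0.7500,-0.4330,-0.5000)
R[1][1] = -0.4330

-0.433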